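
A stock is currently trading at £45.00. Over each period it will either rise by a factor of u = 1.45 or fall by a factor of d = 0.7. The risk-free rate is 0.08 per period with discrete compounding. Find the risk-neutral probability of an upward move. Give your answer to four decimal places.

Risk-neutral probability p = (1 + 0.08 − 0.7)/(1.45 − 0.7) = 0.3800/0.7500 = 0.5067

p = 0.5067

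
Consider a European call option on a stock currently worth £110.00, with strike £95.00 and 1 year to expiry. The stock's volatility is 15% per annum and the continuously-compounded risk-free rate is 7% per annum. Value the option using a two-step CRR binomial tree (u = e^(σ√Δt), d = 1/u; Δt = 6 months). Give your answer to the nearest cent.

£22.15

CRR parameters: u = e^(σ√Δt) = e^(0.15·√0.5) = 1.1119, d = 1/u = 0.8994
Per-period rate: rΔt = 0.07·0.5 = 0.035, so R = e^0.035 = 1.0356
Risk-neutral probability p = (e^0.035 − 0.8994)/(1.1119 − 0.8994) = 0.1363/0.2125 = 0.6411
Terminal stock prices: S_uu = 136, S_ud = 110, S_dd = 88.97
Terminal payoffs (S − K): max(40.99, 0) = 40.99, max(15, 0) = 15, max(-6.026, 0) = 0
Node u (S = 122.3): V_u = e^(−0.035)·[0.6411·40.9942 + 0.3589·15.0000] = 30.5760
Node d (S = 98.93): V_d = e^(−0.035)·[0.6411·15.0000 + 0.3589·0.0000] = 9.2858
Node 0 (S = 110): V_0 = e^(−0.035)·[0.6411·30.5760 + 0.3589·9.2858] = 22.1462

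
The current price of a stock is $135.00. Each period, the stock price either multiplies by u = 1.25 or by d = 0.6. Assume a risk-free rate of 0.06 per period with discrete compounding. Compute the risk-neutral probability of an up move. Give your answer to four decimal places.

p = 0.7077

Risk-neutral probability p = (1 + 0.06 − 0.6)/(1.25 − 0.6) = 0.4600/0.6500 = 0.7077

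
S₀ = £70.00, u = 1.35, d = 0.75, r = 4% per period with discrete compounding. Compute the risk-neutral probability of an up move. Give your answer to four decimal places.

Risk-neutral probability p = (1 + 0.04 − 0.75)/(1.35 − 0.75) = 0.2900/0.6000 = 0.4833

p = 0.4833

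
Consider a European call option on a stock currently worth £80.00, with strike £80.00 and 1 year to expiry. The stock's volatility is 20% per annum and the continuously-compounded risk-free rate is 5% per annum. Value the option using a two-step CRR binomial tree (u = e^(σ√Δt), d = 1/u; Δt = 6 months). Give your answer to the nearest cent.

CRR parameters: u = e^(σ√Δt) = e^(0.2·√0.5) = 1.1519, d = 1/u = 0.8681
Per-period rate: rΔt = 0.05·0.5 = 0.025, so R = e^0.025 = 1.0253
Risk-neutral probability p = (e^0.025 − 0.8681)/(1.1519 − 0.8681) = 0.1572/0.2838 = 0.5539
Terminal stock prices: S_uu = 106.2, S_ud = 80, S_dd = 60.29
Terminal payoffs (S − K): max(26.15, 0) = 26.15, max(0, 0) = 0, max(-19.71, 0) = 0
Node u (S = 92.15): V_u = e^(−0.025)·[0.5539·26.1517 + 0.4461·0.0000] = 14.1280
Node d (S = 69.45): V_d = e^(−0.025)·[0.5539·0.0000 + 0.4461·0.0000] = 0.0000
Node 0 (S = 80): V_0 = e^(−0.025)·[0.5539·14.1280 + 0.4461·0.0000] = 7.6324

£7.63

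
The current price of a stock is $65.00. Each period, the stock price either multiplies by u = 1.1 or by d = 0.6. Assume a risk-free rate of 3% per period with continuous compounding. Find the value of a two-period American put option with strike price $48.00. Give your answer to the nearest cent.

Risk-neutral probability p = (e^0.03 − 0.6)/(1.1 − 0.6) = 0.4305/0.5000 = 0.8609
Terminal stock prices: S_uu = 78.65, S_ud = 42.9, S_dd = 23.4
Terminal payoffs (K − S): max(-30.65, 0) = 0, max(5.1, 0) = 5.1, max(24.6, 0) = 24.6
Node u (S = 71.5): continuation = e^(−0.03)·[0.8609·0.0000 + 0.1391·5.1000] = 0.6884; exercise value = 0.0000 ≤ continuation, so V_u = 0.6884
Node d (S = 39): continuation = e^(−0.03)·[0.8609·5.1000 + 0.1391·24.6000] = 7.5814; exercise value = 9.0000 > continuation, so V_d = 9.0000 (exercise)
Node 0 (S = 65): continuation = e^(−0.03)·[0.8609·0.6884 + 0.1391·9.0000] = 1.7900; exercise value = 0.0000 ≤ continuation, so V_0 = 1.7900

$1.79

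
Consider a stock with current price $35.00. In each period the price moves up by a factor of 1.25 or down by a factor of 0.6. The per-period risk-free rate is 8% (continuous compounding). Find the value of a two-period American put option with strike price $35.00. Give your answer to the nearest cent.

$4.74

Risk-neutral probability p = (e^0.08 − 0.6)/(1.25 − 0.6) = 0.4833/0.6500 = 0.7435
Terminal stock prices: S_uu = 54.69, S_ud = 26.25, S_dd = 12.6
Terminal payoffs (K − S): max(-19.69, 0) = 0, max(8.75, 0) = 8.75, max(22.4, 0) = 22.4
Node u (S = 43.75): continuation = e^(−0.08)·[0.7435·0.0000 + 0.2565·8.7500] = 2.0717; exercise value = 0.0000 ≤ continuation, so V_u = 2.0717
Node d (S = 21): continuation = e^(−0.08)·[0.7435·8.7500 + 0.2565·22.4000] = 11.3091; exercise value = 14.0000 > continuation, so V_d = 14.0000 (exercise)
Node 0 (S = 35): continuation = e^(−0.08)·[0.7435·2.0717 + 0.2565·14.0000] = 4.7366; exercise value = 0.0000 ≤ continuation, so V_0 = 4.7366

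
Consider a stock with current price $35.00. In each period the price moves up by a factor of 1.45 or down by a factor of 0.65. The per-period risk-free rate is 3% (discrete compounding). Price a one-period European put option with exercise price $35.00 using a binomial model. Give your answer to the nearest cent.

Risk-neutral probability p = (1 + 0.03 − 0.65)/(1.45 − 0.65) = 0.3800/0.8000 = 0.4750
Terminal stock prices: S_u = 50.75, S_d = 22.75
Terminal payoffs (K − S): max(-15.75, 0) = 0, max(12.25, 0) = 12.25
Node 0 (S = 35): V_0 = 1/1.03·[0.4750·0.0000 + 0.5250·12.2500] = 6.2439

$6.24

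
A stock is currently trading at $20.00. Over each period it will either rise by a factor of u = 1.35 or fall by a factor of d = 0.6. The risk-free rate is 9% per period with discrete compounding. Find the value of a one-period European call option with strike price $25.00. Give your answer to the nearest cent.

$1.20

Risk-neutral probability p = (1 + 0.09 − 0.6)/(1.35 − 0.6) = 0.4900/0.7500 = 0.6533
Terminal stock prices: S_u = 27, S_d = 12
Terminal payoffs (S − K): max(2, 0) = 2, max(-13, 0) = 0
Node 0 (S = 20): V_0 = 1/1.09·[0.6533·2.0000 + 0.3467·0.0000] = 1.1988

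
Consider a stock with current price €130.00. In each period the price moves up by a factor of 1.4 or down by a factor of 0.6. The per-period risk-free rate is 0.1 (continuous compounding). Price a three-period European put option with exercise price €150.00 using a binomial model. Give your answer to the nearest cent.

€20.62

Risk-neutral probability p = (e^0.1 − 0.6)/(1.4 − 0.6) = 0.5052/0.8000 = 0.6315
Terminal stock prices: S_uuu = 356.7, S_uud = 152.9, S_udd = 65.52, S_ddd = 28.08
Terminal payoffs (K − S): max(-206.7, 0) = 0, max(-2.88, 0) = 0, max(84.48, 0) = 84.48, max(121.9, 0) = 121.9
Node uu (S = 254.8): V_uu = e^(−0.1)·[0.6315·0.0000 + 0.3685·0.0000] = 0.0000
Node ud (S = 109.2): V_ud = e^(−0.1)·[0.6315·0.0000 + 0.3685·84.4800] = 28.1712
Node dd (S = 46.8): V_dd = e^(−0.1)·[0.6315·84.4800 + 0.3685·121.9200] = 88.9256
Node u (S = 182): V_u = e^(−0.1)·[0.6315·0.0000 + 0.3685·28.1712] = 9.3941
Node d (S = 78): V_d = e^(−0.1)·[0.6315·28.1712 + 0.3685·88.9256] = 45.7498
Node 0 (S = 130): V_0 = e^(−0.1)·[0.6315·9.3941 + 0.3685·45.7498] = 20.6235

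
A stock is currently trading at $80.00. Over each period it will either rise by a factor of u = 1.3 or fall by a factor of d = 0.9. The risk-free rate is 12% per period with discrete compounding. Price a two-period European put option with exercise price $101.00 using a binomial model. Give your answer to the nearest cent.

Risk-neutral probability p = (1 + 0.12 − 0.9)/(1.3 − 0.9) = 0.2200/0.4000 = 0.5500
Terminal stock prices: S_uu = 135.2, S_ud = 93.6, S_dd = 64.8
Terminal payoffs (K − S): max(-34.2, 0) = 0, max(7.4, 0) = 7.4, max(36.2, 0) = 36.2
Node u (S = 104): V_u = 1/1.12·[0.5500·0.0000 + 0.4500·7.4000] = 2.9732
Node d (S = 72): V_d = 1/1.12·[0.5500·7.4000 + 0.4500·36.2000] = 18.1786
Node 0 (S = 80): V_0 = 1/1.12·[0.5500·2.9732 + 0.4500·18.1786] = 8.7640

$8.76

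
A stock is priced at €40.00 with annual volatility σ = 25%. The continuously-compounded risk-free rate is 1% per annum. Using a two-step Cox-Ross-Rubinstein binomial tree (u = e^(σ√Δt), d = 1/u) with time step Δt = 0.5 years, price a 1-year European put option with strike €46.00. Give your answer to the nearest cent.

CRR parameters: u = e^(σ√Δt) = e^(0.25·√0.5) = 1.1934, d = 1/u = 0.8380
Per-period rate: rΔt = 0.01·0.5 = 0.005, so R = e^0.005 = 1.0050
Risk-neutral probability p = (e^0.005 − 0.8380)/(1.1934 − 0.8380) = 0.1670/0.3554 = 0.4700
Terminal stock prices: S_uu = 56.96, S_ud = 40, S_dd = 28.09
Terminal payoffs (K − S): max(-10.96, 0) = 0, max(6, 0) = 6, max(17.91, 0) = 17.91
Node u (S = 47.73): V_u = e^(−0.005)·[0.4700·0.0000 + 0.5300·6.0000] = 3.1640
Node d (S = 33.52): V_d = e^(−0.005)·[0.4700·6.0000 + 0.5300·17.9125] = 12.2519
Node 0 (S = 40): V_0 = e^(−0.005)·[0.4700·3.1640 + 0.5300·12.2519] = 7.9406

€7.94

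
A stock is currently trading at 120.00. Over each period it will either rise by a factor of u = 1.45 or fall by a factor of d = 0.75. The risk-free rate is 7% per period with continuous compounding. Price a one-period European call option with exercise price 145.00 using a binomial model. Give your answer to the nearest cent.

Risk-neutral probability p = (e^0.07 − 0.75)/(1.45 − 0.75) = 0.3225/0.7000 = 0.4607
Terminal stock prices: S_u = 174, S_d = 90
Terminal payoffs (S − K): max(29, 0) = 29, max(-55, 0) = 0
Node 0 (S = 120): V_0 = e^(−0.07)·[0.4607·29.0000 + 0.5393·0.0000] = 12.4578

12.46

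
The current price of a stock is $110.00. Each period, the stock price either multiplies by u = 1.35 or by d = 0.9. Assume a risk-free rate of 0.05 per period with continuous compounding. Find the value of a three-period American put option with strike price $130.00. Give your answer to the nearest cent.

$20.81

Risk-neutral probability p = (e^0.05 − 0.9)/(1.35 − 0.9) = 0.1513/0.4500 = 0.3362
Terminal stock prices: S_uuu = 270.6, S_uud = 180.4, S_udd = 120.3, S_ddd = 80.19
Terminal payoffs (K − S): max(-140.6, 0) = 0, max(-50.43, 0) = 0, max(9.715, 0) = 9.715, max(49.81, 0) = 49.81
Node uu (S = 200.5): continuation = e^(−0.05)·[0.3362·0.0000 + 0.6638·0.0000] = 0.0000; exercise value = 0.0000 ≤ continuation, so V_uu = 0.0000
Node ud (S = 133.7): continuation = e^(−0.05)·[0.3362·0.0000 + 0.6638·9.7150] = 6.1347; exercise value = 0.0000 ≤ continuation, so V_ud = 6.1347
Node dd (S = 89.1): continuation = e^(−0.05)·[0.3362·9.7150 + 0.6638·49.8100] = 34.5598; exercise value = 40.9000 > continuation, so V_dd = 40.9000 (exercise)
Node u (S = 148.5): continuation = e^(−0.05)·[0.3362·0.0000 + 0.6638·6.1347] = 3.8739; exercise value = 0.0000 ≤ continuation, so V_u = 3.8739
Node d (S = 99): continuation = e^(−0.05)·[0.3362·6.1347 + 0.6638·40.9000] = 27.7886; exercise value = 31.0000 > continuation, so V_d = 31.0000 (exercise)
Node 0 (S = 110): continuation = e^(−0.05)·[0.3362·3.8739 + 0.6638·31.0000] = 20.8142; exercise value = 20.0000 ≤ continuation, so V_0 = 20.8142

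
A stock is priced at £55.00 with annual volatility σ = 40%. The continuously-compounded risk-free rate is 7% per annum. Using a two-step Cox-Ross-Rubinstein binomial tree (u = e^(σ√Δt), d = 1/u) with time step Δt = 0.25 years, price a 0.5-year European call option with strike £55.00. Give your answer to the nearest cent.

£6.37

CRR parameters: u = e^(σ√Δt) = e^(0.4·√0.25) = 1.2214, d = 1/u = 0.8187
Per-period rate: rΔt = 0.07·0.25 = 0.0175, so R = e^0.0175 = 1.0177
Risk-neutral probability p = (e^0.0175 − 0.8187)/(1.2214 − 0.8187) = 0.1989/0.4027 = 0.4940
Terminal stock prices: S_uu = 82.05, S_ud = 55, S_dd = 36.87
Terminal payoffs (S − K): max(27.05, 0) = 27.05, max(0, 0) = 0, max(-18.13, 0) = 0
Node u (S = 67.18): V_u = e^(−0.0175)·[0.4940·27.0504 + 0.5060·0.0000] = 13.1313
Node d (S = 45.03): V_d = e^(−0.0175)·[0.4940·0.0000 + 0.5060·0.0000] = 0.0000
Node 0 (S = 55): V_0 = e^(−0.0175)·[0.4940·13.1313 + 0.5060·0.0000] = 6.3744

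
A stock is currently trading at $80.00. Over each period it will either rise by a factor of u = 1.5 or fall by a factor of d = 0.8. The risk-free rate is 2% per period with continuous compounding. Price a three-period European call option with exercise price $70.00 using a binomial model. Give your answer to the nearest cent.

$22.88

Risk-neutral probability p = (e^0.02 − 0.8)/(1.5 − 0.8) = 0.2202/0.7000 = 0.3146
Terminal stock prices: S_uuu = 270, S_uud = 144, S_udd = 76.8, S_ddd = 40.96
Terminal payoffs (S − K): max(200, 0) = 200, max(74, 0) = 74, max(6.8, 0) = 6.8, max(-29.04, 0) = 0
Node uu (S = 180): V_uu = e^(−0.02)·[0.3146·200.0000 + 0.6854·74.0000] = 111.3861
Node ud (S = 96): V_ud = e^(−0.02)·[0.3146·74.0000 + 0.6854·6.8000] = 27.3861
Node dd (S = 51.2): V_dd = e^(−0.02)·[0.3146·6.8000 + 0.6854·0.0000] = 2.0967
Node u (S = 120): V_u = e^(−0.02)·[0.3146·111.3861 + 0.6854·27.3861] = 52.7447
Node d (S = 64): V_d = e^(−0.02)·[0.3146·27.3861 + 0.6854·2.0967] = 9.8531
Node 0 (S = 80): V_0 = e^(−0.02)·[0.3146·52.7447 + 0.6854·9.8531] = 22.8834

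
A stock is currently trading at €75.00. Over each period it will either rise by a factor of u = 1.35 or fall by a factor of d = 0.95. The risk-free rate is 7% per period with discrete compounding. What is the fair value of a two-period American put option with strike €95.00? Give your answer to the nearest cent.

Risk-neutral probability p = (1 + 0.07 − 0.95)/(1.35 − 0.95) = 0.1200/0.4000 = 0.3000
Terminal stock prices: S_uu = 136.7, S_ud = 96.19, S_dd = 67.69
Terminal payoffs (K − S): max(-41.69, 0) = 0, max(-1.188, 0) = 0, max(27.31, 0) = 27.31
Node u (S = 101.2): continuation = 1/1.07·[0.3000·0.0000 + 0.7000·0.0000] = 0.0000; exercise value = 0.0000 ≤ continuation, so V_u = 0.0000
Node d (S = 71.25): continuation = 1/1.07·[0.3000·0.0000 + 0.7000·27.3125] = 17.8680; exercise value = 23.7500 > continuation, so V_d = 23.7500 (exercise)
Node 0 (S = 75): continuation = 1/1.07·[0.3000·0.0000 + 0.7000·23.7500] = 15.5374; exercise value = 20.0000 > continuation, so V_0 = 20.0000 (exercise)

€20.00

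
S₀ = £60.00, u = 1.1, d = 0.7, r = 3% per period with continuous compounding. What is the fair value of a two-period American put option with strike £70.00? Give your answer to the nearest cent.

£10.00

Risk-neutral probability p = (e^0.03 − 0.7)/(1.1 − 0.7) = 0.3305/0.4000 = 0.8261
Terminal stock prices: S_uu = 72.6, S_ud = 46.2, S_dd = 29.4
Terminal payoffs (K − S): max(-2.6, 0) = 0, max(23.8, 0) = 23.8, max(40.6, 0) = 40.6
Node u (S = 66): continuation = e^(−0.03)·[0.8261·0.0000 + 0.1739·23.8000] = 4.0157; exercise value = 4.0000 ≤ continuation, so V_u = 4.0157
Node d (S = 42): continuation = e^(−0.03)·[0.8261·23.8000 + 0.1739·40.6000] = 25.9312; exercise value = 28.0000 > continuation, so V_d = 28.0000 (exercise)
Node 0 (S = 60): continuation = e^(−0.03)·[0.8261·4.0157 + 0.1739·28.0000] = 7.9437; exercise value = 10.0000 > continuation, so V_0 = 10.0000 (exercise)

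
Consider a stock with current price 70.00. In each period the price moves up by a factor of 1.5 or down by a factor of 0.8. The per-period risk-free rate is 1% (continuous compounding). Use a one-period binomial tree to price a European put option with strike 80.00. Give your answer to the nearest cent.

16.63

Risk-neutral probability p = (e^0.01 − 0.8)/(1.5 − 0.8) = 0.2101/0.7000 = 0.3001
Terminal stock prices: S_u = 105, S_d = 56
Terminal payoffs (K − S): max(-25, 0) = 0, max(24, 0) = 24
Node 0 (S = 70): V_0 = e^(−0.01)·[0.3001·0.0000 + 0.6999·24.0000] = 16.6311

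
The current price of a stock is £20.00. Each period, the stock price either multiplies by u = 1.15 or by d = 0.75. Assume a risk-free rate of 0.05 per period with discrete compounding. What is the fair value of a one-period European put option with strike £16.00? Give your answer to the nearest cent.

Risk-neutral probability p = (1 + 0.05 − 0.75)/(1.15 − 0.75) = 0.3000/0.4000 = 0.7500
Terminal stock prices: S_u = 23, S_d = 15
Terminal payoffs (K − S): max(-7, 0) = 0, max(1, 0) = 1
Node 0 (S = 20): V_0 = 1/1.05·[0.7500·0.0000 + 0.2500·1.0000] = 0.2381

£0.24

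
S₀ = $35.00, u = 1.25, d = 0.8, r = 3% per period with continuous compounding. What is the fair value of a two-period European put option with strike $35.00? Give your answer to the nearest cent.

Risk-neutral probability p = (e^0.03 − 0.8)/(1.25 − 0.8) = 0.2305/0.4500 = 0.5121
Terminal stock prices: S_uu = 54.69, S_ud = 35, S_dd = 22.4
Terminal payoffs (K − S): max(-19.69, 0) = 0, max(0, 0) = 0, max(12.6, 0) = 12.6
Node u (S = 43.75): V_u = e^(−0.03)·[0.5121·0.0000 + 0.4879·0.0000] = 0.0000
Node d (S = 28): V_d = e^(−0.03)·[0.5121·0.0000 + 0.4879·12.6000] = 5.9656
Node 0 (S = 35): V_0 = e^(−0.03)·[0.5121·0.0000 + 0.4879·5.9656] = 2.8245

$2.82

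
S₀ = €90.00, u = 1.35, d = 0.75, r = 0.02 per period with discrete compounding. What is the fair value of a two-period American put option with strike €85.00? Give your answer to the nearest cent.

Risk-neutral probability p = (1 + 0.02 − 0.75)/(1.35 − 0.75) = 0.2700/0.6000 = 0.4500
Terminal stock prices: S_uu = 164, S_ud = 91.13, S_dd = 50.62
Terminal payoffs (K − S): max(-79.03, 0) = 0, max(-6.125, 0) = 0, max(34.38, 0) = 34.38
Node u (S = 121.5): continuation = 1/1.02·[0.4500·0.0000 + 0.5500·0.0000] = 0.0000; exercise value = 0.0000 ≤ continuation, so V_u = 0.0000
Node d (S = 67.5): continuation = 1/1.02·[0.4500·0.0000 + 0.5500·34.3750] = 18.5355; exercise value = 17.5000 ≤ continuation, so V_d = 18.5355
Node 0 (S = 90): continuation = 1/1.02·[0.4500·0.0000 + 0.5500·18.5355] = 9.9947; exercise value = 0.0000 ≤ continuation, so V_0 = 9.9947

€9.99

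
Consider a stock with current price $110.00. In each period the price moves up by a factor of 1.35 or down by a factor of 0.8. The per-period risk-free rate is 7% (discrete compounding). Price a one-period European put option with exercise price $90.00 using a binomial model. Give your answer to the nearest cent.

Risk-neutral probability p = (1 + 0.07 − 0.8)/(1.35 − 0.8) = 0.2700/0.5500 = 0.4909
Terminal stock prices: S_u = 148.5, S_d = 88
Terminal payoffs (K − S): max(-58.5, 0) = 0, max(2, 0) = 2
Node 0 (S = 110): V_0 = 1/1.07·[0.4909·0.0000 + 0.5091·2.0000] = 0.9516

$0.95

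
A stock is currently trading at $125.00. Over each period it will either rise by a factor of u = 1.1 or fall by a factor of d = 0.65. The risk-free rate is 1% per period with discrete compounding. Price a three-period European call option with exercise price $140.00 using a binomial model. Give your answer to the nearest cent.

Risk-neutral probability p = (1 + 0.01 − 0.65)/(1.1 − 0.65) = 0.3600/0.4500 = 0.8000
Terminal stock prices: S_uuu = 166.4, S_uud = 98.31, S_udd = 58.09, S_ddd = 34.33
Terminal payoffs (S − K): max(26.38, 0) = 26.38, max(-41.69, 0) = 0, max(-81.91, 0) = 0, max(-105.7, 0) = 0
Node uu (S = 151.3): V_uu = 1/1.01·[0.8000·26.3750 + 0.2000·0.0000] = 20.8911
Node ud (S = 89.38): V_ud = 1/1.01·[0.8000·0.0000 + 0.2000·0.0000] = 0.0000
Node dd (S = 52.81): V_dd = 1/1.01·[0.8000·0.0000 + 0.2000·0.0000] = 0.0000
Node u (S = 137.5): V_u = 1/1.01·[0.8000·20.8911 + 0.2000·0.0000] = 16.5474
Node d (S = 81.25): V_d = 1/1.01·[0.8000·0.0000 + 0.2000·0.0000] = 0.0000
Node 0 (S = 125): V_0 = 1/1.01·[0.8000·16.5474 + 0.2000·0.0000] = 13.1068

$13.11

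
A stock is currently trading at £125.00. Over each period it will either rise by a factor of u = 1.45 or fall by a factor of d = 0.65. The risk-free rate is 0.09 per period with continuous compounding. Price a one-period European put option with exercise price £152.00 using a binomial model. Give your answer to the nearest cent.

Risk-neutral probability p = (e^0.09 − 0.65)/(1.45 − 0.65) = 0.4442/0.8000 = 0.5552
Terminal stock prices: S_u = 181.2, S_d = 81.25
Terminal payoffs (K − S): max(-29.25, 0) = 0, max(70.75, 0) = 70.75
Node 0 (S = 125): V_0 = e^(−0.09)·[0.5552·0.0000 + 0.4448·70.7500] = 28.7599

£28.76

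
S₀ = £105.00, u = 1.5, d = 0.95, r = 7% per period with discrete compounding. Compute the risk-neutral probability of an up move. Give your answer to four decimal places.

p = 0.2182

Risk-neutral probability p = (1 + 0.07 − 0.95)/(1.5 − 0.95) = 0.1200/0.5500 = 0.2182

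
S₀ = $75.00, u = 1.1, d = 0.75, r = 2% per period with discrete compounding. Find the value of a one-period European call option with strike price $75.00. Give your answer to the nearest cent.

Risk-neutral probability p = (1 + 0.02 − 0.75)/(1.1 − 0.75) = 0.2700/0.3500 = 0.7714
Terminal stock prices: S_u = 82.5, S_d = 56.25
Terminal payoffs (S − K): max(7.5, 0) = 7.5, max(-18.75, 0) = 0
Node 0 (S = 75): V_0 = 1/1.02·[0.7714·7.5000 + 0.2286·0.0000] = 5.6723

$5.67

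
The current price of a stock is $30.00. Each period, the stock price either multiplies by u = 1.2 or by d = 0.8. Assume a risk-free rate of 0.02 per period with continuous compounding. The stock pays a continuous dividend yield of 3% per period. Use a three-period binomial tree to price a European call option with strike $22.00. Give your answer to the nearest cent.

Per-period risk-free factor R = e^0.02 = 1.0202; dividend-adjusted growth = e^(0.02−0.03) = 0.9900.
Risk-neutral probability p = (0.9900 − 0.8)/(1.2 − 0.8) = 0.1900/0.4000 = 0.4751
Terminal stock prices: S_uuu = 51.84, S_uud = 34.56, S_udd = 23.04, S_ddd = 15.36
Terminal payoffs (S − K): max(29.84, 0) = 29.84, max(12.56, 0) = 12.56, max(1.04, 0) = 1.04, max(-6.64, 0) = 0
Node uu (S = 43.2): V_uu = e^(−0.02)·[0.4751·29.8400 + 0.5249·12.5600] = 20.3589
Node ud (S = 28.8): V_ud = e^(−0.02)·[0.4751·12.5600 + 0.5249·1.0400] = 6.3845
Node dd (S = 19.2): V_dd = e^(−0.02)·[0.4751·1.0400 + 0.5249·0.0000] = 0.4843
Node u (S = 36): V_u = e^(−0.02)·[0.4751·20.3589 + 0.5249·6.3845] = 12.7662
Node d (S = 24): V_d = e^(−0.02)·[0.4751·6.3845 + 0.5249·0.4843] = 3.2225
Node 0 (S = 30): V_0 = e^(−0.02)·[0.4751·12.7662 + 0.5249·3.2225] = 7.6033

$7.60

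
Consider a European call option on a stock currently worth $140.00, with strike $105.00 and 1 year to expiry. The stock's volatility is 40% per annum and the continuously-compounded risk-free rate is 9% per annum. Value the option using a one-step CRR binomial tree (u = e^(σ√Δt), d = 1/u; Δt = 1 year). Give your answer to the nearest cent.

$48.97

CRR parameters: u = e^(σ√Δt) = e^(0.4·√1) = 1.4918, d = 1/u = 0.6703
Per-period rate: rΔt = 0.09·1 = 0.09, so R = e^0.09 = 1.0942
Risk-neutral probability p = (e^0.09 − 0.6703)/(1.4918 − 0.6703) = 0.4239/0.8215 = 0.5159
Terminal stock prices: S_u = 208.9, S_d = 93.84
Terminal payoffs (S − K): max(103.9, 0) = 103.9, max(-11.16, 0) = 0
Node 0 (S = 140): V_0 = e^(−0.09)·[0.5159·103.8555 + 0.4841·0.0000] = 48.9722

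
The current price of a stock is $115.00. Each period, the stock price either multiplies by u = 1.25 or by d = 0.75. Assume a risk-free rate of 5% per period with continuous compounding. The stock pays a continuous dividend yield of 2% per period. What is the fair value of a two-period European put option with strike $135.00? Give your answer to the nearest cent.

$24.38

Per-period risk-free factor R = e^0.05 = 1.0513; dividend-adjusted growth = e^(0.05−0.02) = 1.0305.
Risk-neutral probability p = (1.0305 − 0.75)/(1.25 − 0.75) = 0.2805/0.5000 = 0.5609
Terminal stock prices: S_uu = 179.7, S_ud = 107.8, S_dd = 64.69
Terminal payoffs (K − S): max(-44.69, 0) = 0, max(27.19, 0) = 27.19, max(70.31, 0) = 70.31
Node u (S = 143.8): V_u = e^(−0.05)·[0.5609·0.0000 + 0.4391·27.1875] = 11.3556
Node d (S = 86.25): V_d = e^(−0.05)·[0.5609·27.1875 + 0.4391·70.3125] = 43.8738
Node 0 (S = 115): V_0 = e^(−0.05)·[0.5609·11.3556 + 0.4391·43.8738] = 24.3839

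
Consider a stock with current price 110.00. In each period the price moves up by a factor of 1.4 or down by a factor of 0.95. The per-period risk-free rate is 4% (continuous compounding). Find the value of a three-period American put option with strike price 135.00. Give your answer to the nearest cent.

Risk-neutral probability p = (e^0.04 − 0.95)/(1.4 − 0.95) = 0.0908/0.4500 = 0.2018
Terminal stock prices: S_uuu = 301.8, S_uud = 204.8, S_udd = 139, S_ddd = 94.31
Terminal payoffs (K − S): max(-166.8, 0) = 0, max(-69.82, 0) = 0, max(-3.985, 0) = 0, max(40.69, 0) = 40.69
Node uu (S = 215.6): continuation = e^(−0.04)·[0.2018·0.0000 + 0.7982·0.0000] = 0.0000; exercise value = 0.0000 ≤ continuation, so V_uu = 0.0000
Node ud (S = 146.3): continuation = e^(−0.04)·[0.2018·0.0000 + 0.7982·0.0000] = 0.0000; exercise value = 0.0000 ≤ continuation, so V_ud = 0.0000
Node dd (S = 99.27): continuation = e^(−0.04)·[0.2018·0.0000 + 0.7982·40.6888] = 31.2042; exercise value = 35.7250 > continuation, so V_dd = 35.7250 (exercise)
Node u (S = 154): continuation = e^(−0.04)·[0.2018·0.0000 + 0.7982·0.0000] = 0.0000; exercise value = 0.0000 ≤ continuation, so V_u = 0.0000
Node d (S = 104.5): continuation = e^(−0.04)·[0.2018·0.0000 + 0.7982·35.7250] = 27.3975; exercise value = 30.5000 > continuation, so V_d = 30.5000 (exercise)
Node 0 (S = 110): continuation = e^(−0.04)·[0.2018·0.0000 + 0.7982·30.5000] = 23.3905; exercise value = 25.0000 > continuation, so V_0 = 25.0000 (exercise)

25.00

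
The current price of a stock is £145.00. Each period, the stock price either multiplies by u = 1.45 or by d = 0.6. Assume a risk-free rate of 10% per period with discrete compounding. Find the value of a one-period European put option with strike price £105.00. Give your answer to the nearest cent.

Risk-neutral probability p = (1 + 0.1 − 0.6)/(1.45 − 0.6) = 0.5000/0.8500 = 0.5882
Terminal stock prices: S_u = 210.2, S_d = 87
Terminal payoffs (K − S): max(-105.2, 0) = 0, max(18, 0) = 18
Node 0 (S = 145): V_0 = 1/1.1·[0.5882·0.0000 + 0.4118·18.0000] = 6.7380

£6.74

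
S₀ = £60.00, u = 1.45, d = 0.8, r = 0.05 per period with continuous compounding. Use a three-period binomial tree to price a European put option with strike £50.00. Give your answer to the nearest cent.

£3.83

Risk-neutral probability p = (e^0.05 − 0.8)/(1.45 − 0.8) = 0.2513/0.6500 = 0.3866
Terminal stock prices: S_uuu = 182.9, S_uud = 100.9, S_udd = 55.68, S_ddd = 30.72
Terminal payoffs (K − S): max(-132.9, 0) = 0, max(-50.92, 0) = 0, max(-5.68, 0) = 0, max(19.28, 0) = 19.28
Node uu (S = 126.2): V_uu = e^(−0.05)·[0.3866·0.0000 + 0.6134·0.0000] = 0.0000
Node ud (S = 69.6): V_ud = e^(−0.05)·[0.3866·0.0000 + 0.6134·0.0000] = 0.0000
Node dd (S = 38.4): V_dd = e^(−0.05)·[0.3866·0.0000 + 0.6134·19.2800] = 11.2501
Node u (S = 87): V_u = e^(−0.05)·[0.3866·0.0000 + 0.6134·0.0000] = 0.0000
Node d (S = 48): V_d = e^(−0.05)·[0.3866·0.0000 + 0.6134·11.2501] = 6.5646
Node 0 (S = 60): V_0 = e^(−0.05)·[0.3866·0.0000 + 0.6134·6.5646] = 3.8305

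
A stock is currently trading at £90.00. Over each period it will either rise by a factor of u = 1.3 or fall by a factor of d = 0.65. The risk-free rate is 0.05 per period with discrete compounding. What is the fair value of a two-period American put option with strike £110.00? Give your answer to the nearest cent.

Risk-neutral probability p = (1 + 0.05 − 0.65)/(1.3 − 0.65) = 0.4000/0.6500 = 0.6154
Terminal stock prices: S_uu = 152.1, S_ud = 76.05, S_dd = 38.03
Terminal payoffs (K − S): max(-42.1, 0) = 0, max(33.95, 0) = 33.95, max(71.97, 0) = 71.97
Node u (S = 117): continuation = 1/1.05·[0.6154·0.0000 + 0.3846·33.9500] = 12.4359; exercise value = 0.0000 ≤ continuation, so V_u = 12.4359
Node d (S = 58.5): continuation = 1/1.05·[0.6154·33.9500 + 0.3846·71.9750] = 46.2619; exercise value = 51.5000 > continuation, so V_d = 51.5000 (exercise)
Node 0 (S = 90): continuation = 1/1.05·[0.6154·12.4359 + 0.3846·51.5000] = 26.1529; exercise value = 20.0000 ≤ continuation, so V_0 = 26.1529

£26.15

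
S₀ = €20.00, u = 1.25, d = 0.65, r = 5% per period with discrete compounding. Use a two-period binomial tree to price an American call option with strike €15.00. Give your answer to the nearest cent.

Risk-neutral probability p = (1 + 0.05 − 0.65)/(1.25 − 0.65) = 0.4000/0.6000 = 0.6667
Terminal stock prices: S_uu = 31.25, S_ud = 16.25, S_dd = 8.45
Terminal payoffs (S − K): max(16.25, 0) = 16.25, max(1.25, 0) = 1.25, max(-6.55, 0) = 0
Node u (S = 25): continuation = 1/1.05·[0.6667·16.2500 + 0.3333·1.2500] = 10.7143; exercise value = 10.0000 ≤ continuation, so V_u = 10.7143
Node d (S = 13): continuation = 1/1.05·[0.6667·1.2500 + 0.3333·0.0000] = 0.7937; exercise value = 0.0000 ≤ continuation, so V_d = 0.7937
Node 0 (S = 20): continuation = 1/1.05·[0.6667·10.7143 + 0.3333·0.7937] = 7.0547; exercise value = 5.0000 ≤ continuation, so V_0 = 7.0547

€7.05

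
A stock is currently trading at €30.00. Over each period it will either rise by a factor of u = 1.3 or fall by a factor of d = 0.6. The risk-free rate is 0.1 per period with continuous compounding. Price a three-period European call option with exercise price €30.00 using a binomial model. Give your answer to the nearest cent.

€10.13

Risk-neutral probability p = (e^0.1 − 0.6)/(1.3 − 0.6) = 0.5052/0.7000 = 0.7217
Terminal stock prices: S_uuu = 65.91, S_uud = 30.42, S_udd = 14.04, S_ddd = 6.48
Terminal payoffs (S − K): max(35.91, 0) = 35.91, max(0.42, 0) = 0.42, max(-15.96, 0) = 0, max(-23.52, 0) = 0
Node uu (S = 50.7): V_uu = e^(−0.1)·[0.7217·35.9100 + 0.2783·0.4200] = 23.5549
Node ud (S = 23.4): V_ud = e^(−0.1)·[0.7217·0.4200 + 0.2783·0.0000] = 0.2743
Node dd (S = 10.8): V_dd = e^(−0.1)·[0.7217·0.0000 + 0.2783·0.0000] = 0.0000
Node u (S = 39): V_u = e^(−0.1)·[0.7217·23.5549 + 0.2783·0.2743] = 15.4503
Node d (S = 18): V_d = e^(−0.1)·[0.7217·0.2743 + 0.2783·0.0000] = 0.1791
Node 0 (S = 30): V_0 = e^(−0.1)·[0.7217·15.4503 + 0.2783·0.1791] = 10.1341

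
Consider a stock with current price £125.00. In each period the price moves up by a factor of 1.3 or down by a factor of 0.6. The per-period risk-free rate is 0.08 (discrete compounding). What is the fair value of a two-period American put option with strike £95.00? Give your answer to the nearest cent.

£5.82

Risk-neutral probability p = (1 + 0.08 − 0.6)/(1.3 − 0.6) = 0.4800/0.7000 = 0.6857
Terminal stock prices: S_uu = 211.3, S_ud = 97.5, S_dd = 45
Terminal payoffs (K − S): max(-116.3, 0) = 0, max(-2.5, 0) = 0, max(50, 0) = 50
Node u (S = 162.5): continuation = 1/1.08·[0.6857·0.0000 + 0.3143·0.0000] = 0.0000; exercise value = 0.0000 ≤ continuation, so V_u = 0.0000
Node d (S = 75): continuation = 1/1.08·[0.6857·0.0000 + 0.3143·50.0000] = 14.5503; exercise value = 20.0000 > continuation, so V_d = 20.0000 (exercise)
Node 0 (S = 125): continuation = 1/1.08·[0.6857·0.0000 + 0.3143·20.0000] = 5.8201; exercise value = 0.0000 ≤ continuation, so V_0 = 5.8201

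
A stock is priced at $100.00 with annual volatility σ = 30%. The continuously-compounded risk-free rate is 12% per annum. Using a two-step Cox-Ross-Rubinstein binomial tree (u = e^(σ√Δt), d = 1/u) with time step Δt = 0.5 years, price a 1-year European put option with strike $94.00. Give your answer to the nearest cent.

CRR parameters: u = e^(σ√Δt) = e^(0.3·√0.5) = 1.2363, d = 1/u = 0.8089
Per-period rate: rΔt = 0.12·0.5 = 0.06, so R = e^0.06 = 1.0618
Risk-neutral probability p = (e^0.06 − 0.8089)/(1.2363 − 0.8089) = 0.2530/0.4275 = 0.5918
Terminal stock prices: S_uu = 152.8, S_ud = 100, S_dd = 65.43
Terminal payoffs (K − S): max(-58.85, 0) = 0, max(-6, 0) = 0, max(28.57, 0) = 28.57
Node u (S = 123.6): V_u = e^(−0.06)·[0.5918·0.0000 + 0.4082·0.0000] = 0.0000
Node d (S = 80.89): V_d = e^(−0.06)·[0.5918·0.0000 + 0.4082·28.5749] = 10.9843
Node 0 (S = 100): V_0 = e^(−0.06)·[0.5918·0.0000 + 0.4082·10.9843] = 4.2224

$4.22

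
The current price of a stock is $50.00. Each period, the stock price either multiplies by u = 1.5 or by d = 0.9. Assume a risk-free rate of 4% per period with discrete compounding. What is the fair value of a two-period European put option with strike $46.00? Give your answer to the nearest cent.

$2.99

Risk-neutral probability p = (1 + 0.04 − 0.9)/(1.5 − 0.9) = 0.1400/0.6000 = 0.2333
Terminal stock prices: S_uu = 112.5, S_ud = 67.5, S_dd = 40.5
Terminal payoffs (K − S): max(-66.5, 0) = 0, max(-21.5, 0) = 0, max(5.5, 0) = 5.5
Node u (S = 75): V_u = 1/1.04·[0.2333·0.0000 + 0.7667·0.0000] = 0.0000
Node d (S = 45): V_d = 1/1.04·[0.2333·0.0000 + 0.7667·5.5000] = 4.0545
Node 0 (S = 50): V_0 = 1/1.04·[0.2333·0.0000 + 0.7667·4.0545] = 2.9889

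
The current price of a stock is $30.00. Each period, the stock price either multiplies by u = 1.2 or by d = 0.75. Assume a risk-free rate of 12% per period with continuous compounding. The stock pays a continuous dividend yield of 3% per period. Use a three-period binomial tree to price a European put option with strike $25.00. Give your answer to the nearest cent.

$0.53

Per-period risk-free factor R = e^0.12 = 1.1275; dividend-adjusted growth = e^(0.12−0.03) = 1.0942.
Risk-neutral probability p = (1.0942 − 0.75)/(1.2 − 0.75) = 0.3442/0.4500 = 0.7648
Terminal stock prices: S_uuu = 51.84, S_uud = 32.4, S_udd = 20.25, S_ddd = 12.66
Terminal payoffs (K − S): max(-26.84, 0) = 0, max(-7.4, 0) = 0, max(4.75, 0) = 4.75, max(12.34, 0) = 12.34
Node uu (S = 43.2): V_uu = e^(−0.12)·[0.7648·0.0000 + 0.2352·0.0000] = 0.0000
Node ud (S = 27): V_ud = e^(−0.12)·[0.7648·0.0000 + 0.2352·4.7500] = 0.9907
Node dd (S = 16.88): V_dd = e^(−0.12)·[0.7648·4.7500 + 0.2352·12.3438] = 5.7967
Node u (S = 36): V_u = e^(−0.12)·[0.7648·0.0000 + 0.2352·0.9907] = 0.2066
Node d (S = 22.5): V_d = e^(−0.12)·[0.7648·0.9907 + 0.2352·5.7967] = 1.8811
Node 0 (S = 30): V_0 = e^(−0.12)·[0.7648·0.2066 + 0.2352·1.8811] = 0.5325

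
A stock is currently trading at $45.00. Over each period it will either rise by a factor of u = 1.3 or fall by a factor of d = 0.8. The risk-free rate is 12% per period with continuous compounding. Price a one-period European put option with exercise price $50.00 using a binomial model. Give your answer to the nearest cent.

$4.28

Risk-neutral probability p = (e^0.12 − 0.8)/(1.3 − 0.8) = 0.3275/0.5000 = 0.6550
Terminal stock prices: S_u = 58.5, S_d = 36
Terminal payoffs (K − S): max(-8.5, 0) = 0, max(14, 0) = 14
Node 0 (S = 45): V_0 = e^(−0.12)·[0.6550·0.0000 + 0.3450·14.0000] = 4.2839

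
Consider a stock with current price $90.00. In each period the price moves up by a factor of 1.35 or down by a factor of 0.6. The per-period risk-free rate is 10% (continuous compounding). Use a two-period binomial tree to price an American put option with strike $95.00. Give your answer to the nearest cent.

$16.09

Risk-neutral probability p = (e^0.1 − 0.6)/(1.35 − 0.6) = 0.5052/0.7500 = 0.6736
Terminal stock prices: S_uu = 164, S_ud = 72.9, S_dd = 32.4
Terminal payoffs (K − S): max(-69.03, 0) = 0, max(22.1, 0) = 22.1, max(62.6, 0) = 62.6
Node u (S = 121.5): continuation = e^(−0.1)·[0.6736·0.0000 + 0.3264·22.1000] = 6.5278; exercise value = 0.0000 ≤ continuation, so V_u = 6.5278
Node d (S = 54): continuation = e^(−0.1)·[0.6736·22.1000 + 0.3264·62.6000] = 31.9596; exercise value = 41.0000 > continuation, so V_d = 41.0000 (exercise)
Node 0 (S = 90): continuation = e^(−0.1)·[0.6736·6.5278 + 0.3264·41.0000] = 16.0888; exercise value = 5.0000 ≤ continuation, so V_0 = 16.0888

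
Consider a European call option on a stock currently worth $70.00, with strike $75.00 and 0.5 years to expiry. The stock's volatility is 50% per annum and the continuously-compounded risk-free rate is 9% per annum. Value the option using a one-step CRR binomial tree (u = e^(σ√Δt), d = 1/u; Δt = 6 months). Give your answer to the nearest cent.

CRR parameters: u = e^(σ√Δt) = e^(0.5·√0.5) = 1.4241, d = 1/u = 0.7022
Per-period rate: rΔt = 0.09·0.5 = 0.045, so R = e^0.045 = 1.0460
Risk-neutral probability p = (e^0.045 − 0.7022)/(1.4241 − 0.7022) = 0.3438/0.7219 = 0.4763
Terminal stock prices: S_u = 99.69, S_d = 49.15
Terminal payoffs (S − K): max(24.69, 0) = 24.69, max(-25.85, 0) = 0
Node 0 (S = 70): V_0 = e^(−0.045)·[0.4763·24.6883 + 0.5237·0.0000] = 11.2411

$11.24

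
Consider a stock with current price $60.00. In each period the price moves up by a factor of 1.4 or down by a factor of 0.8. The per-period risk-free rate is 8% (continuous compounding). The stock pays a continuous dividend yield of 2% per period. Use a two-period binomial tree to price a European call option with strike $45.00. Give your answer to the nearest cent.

$21.09

Per-period risk-free factor R = e^0.08 = 1.0833; dividend-adjusted growth = e^(0.08−0.02) = 1.0618.
Risk-neutral probability p = (1.0618 − 0.8)/(1.4 − 0.8) = 0.2618/0.6000 = 0.4364
Terminal stock prices: S_uu = 117.6, S_ud = 67.2, S_dd = 38.4
Terminal payoffs (S − K): max(72.6, 0) = 72.6, max(22.2, 0) = 22.2, max(-6.6, 0) = 0
Node u (S = 84): V_u = e^(−0.08)·[0.4364·72.6000 + 0.5636·22.2000] = 40.7965
Node d (S = 48): V_d = e^(−0.08)·[0.4364·22.2000 + 0.5636·0.0000] = 8.9431
Node 0 (S = 60): V_0 = e^(−0.08)·[0.4364·40.7965 + 0.5636·8.9431] = 21.0874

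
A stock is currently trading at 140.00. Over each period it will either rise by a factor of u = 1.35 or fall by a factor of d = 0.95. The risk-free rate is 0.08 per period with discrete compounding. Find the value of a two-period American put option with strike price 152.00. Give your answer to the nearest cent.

Risk-neutral probability p = (1 + 0.08 − 0.95)/(1.35 − 0.95) = 0.1300/0.4000 = 0.3250
Terminal stock prices: S_uu = 255.2, S_ud = 179.5, S_dd = 126.3
Terminal payoffs (K − S): max(-103.2, 0) = 0, max(-27.55, 0) = 0, max(25.65, 0) = 25.65
Node u (S = 189): continuation = 1/1.08·[0.3250·0.0000 + 0.6750·0.0000] = 0.0000; exercise value = 0.0000 ≤ continuation, so V_u = 0.0000
Node d (S = 133): continuation = 1/1.08·[0.3250·0.0000 + 0.6750·25.6500] = 16.0312; exercise value = 19.0000 > continuation, so V_d = 19.0000 (exercise)
Node 0 (S = 140): continuation = 1/1.08·[0.3250·0.0000 + 0.6750·19.0000] = 11.8750; exercise value = 12.0000 > continuation, so V_0 = 12.0000 (exercise)

12.00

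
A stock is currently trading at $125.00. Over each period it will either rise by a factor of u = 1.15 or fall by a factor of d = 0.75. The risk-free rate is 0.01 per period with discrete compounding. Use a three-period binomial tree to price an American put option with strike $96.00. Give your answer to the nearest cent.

$5.42

Risk-neutral probability p = (1 + 0.01 − 0.75)/(1.15 − 0.75) = 0.2600/0.4000 = 0.6500
Terminal stock prices: S_uuu = 190.1, S_uud = 124, S_udd = 80.86, S_ddd = 52.73
Terminal payoffs (K − S): max(-94.11, 0) = 0, max(-27.98, 0) = 0, max(15.14, 0) = 15.14, max(43.27, 0) = 43.27
Node uu (S = 165.3): continuation = 1/1.01·[0.6500·0.0000 + 0.3500·0.0000] = 0.0000; exercise value = 0.0000 ≤ continuation, so V_uu = 0.0000
Node ud (S = 107.8): continuation = 1/1.01·[0.6500·0.0000 + 0.3500·15.1406] = 5.2468; exercise value = 0.0000 ≤ continuation, so V_ud = 5.2468
Node dd (S = 70.31): continuation = 1/1.01·[0.6500·15.1406 + 0.3500·43.2656] = 24.7370; exercise value = 25.6875 > continuation, so V_dd = 25.6875 (exercise)
Node u (S = 143.8): continuation = 1/1.01·[0.6500·0.0000 + 0.3500·5.2468] = 1.8182; exercise value = 0.0000 ≤ continuation, so V_u = 1.8182
Node d (S = 93.75): continuation = 1/1.01·[0.6500·5.2468 + 0.3500·25.6875] = 12.2782; exercise value = 2.2500 ≤ continuation, so V_d = 12.2782
Node 0 (S = 125): continuation = 1/1.01·[0.6500·1.8182 + 0.3500·12.2782] = 5.4249; exercise value = 0.0000 ≤ continuation, so V_0 = 5.4249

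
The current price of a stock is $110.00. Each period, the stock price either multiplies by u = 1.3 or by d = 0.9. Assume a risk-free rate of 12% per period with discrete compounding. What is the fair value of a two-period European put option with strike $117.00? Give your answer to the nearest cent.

Risk-neutral probability p = (1 + 0.12 − 0.9)/(1.3 − 0.9) = 0.2200/0.4000 = 0.5500
Terminal stock prices: S_uu = 185.9, S_ud = 128.7, S_dd = 89.1
Terminal payoffs (K − S): max(-68.9, 0) = 0, max(-11.7, 0) = 0, max(27.9, 0) = 27.9
Node u (S = 143): V_u = 1/1.12·[0.5500·0.0000 + 0.4500·0.0000] = 0.0000
Node d (S = 99): V_d = 1/1.12·[0.5500·0.0000 + 0.4500·27.9000] = 11.2098
Node 0 (S = 110): V_0 = 1/1.12·[0.5500·0.0000 + 0.4500·11.2098] = 4.5039

$4.50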